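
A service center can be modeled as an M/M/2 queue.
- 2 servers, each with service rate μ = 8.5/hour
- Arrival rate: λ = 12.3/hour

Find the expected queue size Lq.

Traffic intensity: ρ = λ/(cμ) = 12.3/(2×8.5) = 0.7235
Since ρ = 0.7235 < 1, system is stable.
Offered load a = λ/μ = cρ = 12.3/8.5 = 1.4471
P₀ = [ Σₙ₌₀^1 aⁿ/n! + a^2/(2!(1-ρ)) ]⁻¹
Σ = a^0/0! + a^1/1! = 1.0000 + 1.4471 = 2.4471
a^2/(2!(1-ρ)) = 2.0940/(2 × 0.27647) = 3.7870
P₀ = 1/(2.4471 + 3.7870) = 0.1604
Lq = P₀·a^2·ρ / (2!(1-ρ)²) = 0.16041 × 2.0940 × 0.72353 / (2 × 0.076436) = 1.5898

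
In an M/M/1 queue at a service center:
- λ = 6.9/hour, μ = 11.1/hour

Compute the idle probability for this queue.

ρ = λ/μ = 6.9/11.1 = 0.6216
P(0) = 1 - ρ = 1 - 0.6216 = 0.3784
The server is idle 37.84% of the time.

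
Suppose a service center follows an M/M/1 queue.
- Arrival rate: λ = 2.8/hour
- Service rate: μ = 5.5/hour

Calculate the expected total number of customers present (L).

ρ = λ/μ = 2.8/5.5 = 0.5091
For M/M/1: L = λ/(μ-λ)
L = 2.8/(5.5-2.8) = 2.8/2.70
L = 1.0370 customers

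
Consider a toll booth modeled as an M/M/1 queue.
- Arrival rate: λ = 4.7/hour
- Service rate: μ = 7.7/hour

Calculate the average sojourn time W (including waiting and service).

First, compute utilization: ρ = λ/μ = 4.7/7.7 = 0.6104
For M/M/1: W = 1/(μ-λ)
W = 1/(7.7-4.7) = 1/3.00
W = 0.3333 hours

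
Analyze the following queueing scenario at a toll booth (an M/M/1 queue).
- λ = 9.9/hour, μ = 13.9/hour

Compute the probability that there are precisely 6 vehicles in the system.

ρ = λ/μ = 9.9/13.9 = 0.7122
P(n) = (1-ρ)ρⁿ
P(6) = (1-0.7122) × 0.7122^6
P(6) = 0.2878 × 0.1305
P(6) = 0.03756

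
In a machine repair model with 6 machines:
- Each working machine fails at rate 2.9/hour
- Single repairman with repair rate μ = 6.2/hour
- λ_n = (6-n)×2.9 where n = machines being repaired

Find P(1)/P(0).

P(1)/P(0) = ∏_{i=0}^{1-1} λ_i/μ_{i+1}
= (6-0)×2.9/6.2
= 2.8065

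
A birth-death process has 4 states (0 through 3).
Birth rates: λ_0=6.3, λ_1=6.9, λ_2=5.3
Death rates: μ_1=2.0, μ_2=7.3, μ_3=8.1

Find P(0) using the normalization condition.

Ratios P(n)/P(0) = (λ₀···λₙ₋₁)/(μ₁···μₙ):
P(1)/P(0) = (6.3)/(2.0) = 3.1500
P(2)/P(0) = (6.3×6.9)/(2.0×7.3) = 2.9774
P(3)/P(0) = (6.3×6.9×5.3)/(2.0×7.3×8.1) = 1.9482

Normalization: ∑ P(n) = 1
P(0) × (1.0000 + 3.1500 + 2.9774 + 1.9482) = 1
P(0) × 9.0756 = 1
P(0) = 1/9.0756 = 0.1102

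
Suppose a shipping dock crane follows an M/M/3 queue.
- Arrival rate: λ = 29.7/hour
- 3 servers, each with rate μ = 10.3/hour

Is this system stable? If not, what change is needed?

Stability requires ρ = λ/(cμ) < 1
ρ = 29.7/(3 × 10.3) = 29.7/30.90 = 0.9612
Since 0.9612 < 1, the system is STABLE.
The servers are busy 96.12% of the time.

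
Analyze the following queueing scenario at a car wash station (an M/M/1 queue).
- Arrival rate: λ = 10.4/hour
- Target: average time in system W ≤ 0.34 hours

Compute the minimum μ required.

For M/M/1: W = 1/(μ-λ)
Need W ≤ 0.34, so 1/(μ-λ) ≤ 0.34
μ - λ ≥ 1/0.34 = 2.9412
μ ≥ 10.4 + 2.9412 = 13.3412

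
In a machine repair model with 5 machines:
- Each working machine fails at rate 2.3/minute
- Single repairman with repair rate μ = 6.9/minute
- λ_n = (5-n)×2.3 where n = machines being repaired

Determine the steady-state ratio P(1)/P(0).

P(1)/P(0) = ∏_{i=0}^{1-1} λ_i/μ_{i+1}
= (5-0)×2.3/6.9
= 1.6667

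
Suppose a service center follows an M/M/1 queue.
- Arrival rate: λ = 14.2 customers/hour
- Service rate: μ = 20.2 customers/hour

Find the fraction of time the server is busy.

Server utilization: ρ = λ/μ
ρ = 14.2/20.2 = 0.7030
The server is busy 70.30% of the time.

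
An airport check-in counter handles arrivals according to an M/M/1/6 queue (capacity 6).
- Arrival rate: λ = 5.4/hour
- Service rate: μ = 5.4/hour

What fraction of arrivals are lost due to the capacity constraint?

ρ = λ/μ = 5.4/5.4 = 1 exactly.
With ρ = 1 the usual (1-ρ)/(1-ρ^(K+1)) form is 0/0; instead every state 0..K is equally likely.
P₀ = 1/(K+1) = 1/7 = 0.1429
P_K = P₀×ρ^K = P₀ = 0.1429
Blocking probability = 14.29%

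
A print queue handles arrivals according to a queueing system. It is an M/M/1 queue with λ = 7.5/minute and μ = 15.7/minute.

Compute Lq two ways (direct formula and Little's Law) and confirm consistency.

Method 1 (direct): Lq = λ²/(μ(μ-λ)) = 56.25/(15.7 × 8.20) = 0.4369

Method 2 (Little's Law):
W = 1/(μ-λ) = 1/8.20 = 0.121951
Wq = W - 1/μ = 0.121951 - 0.0636943 = 0.058257
Lq = λWq = 7.5 × 0.058257 = 0.4369 ✔ (matches Method 1)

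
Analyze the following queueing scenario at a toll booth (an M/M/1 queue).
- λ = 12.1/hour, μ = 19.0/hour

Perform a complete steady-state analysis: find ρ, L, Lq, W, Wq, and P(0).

Step 1: ρ = λ/μ = 12.1/19.0 = 0.6368
Step 2: L = λ/(μ-λ) = 12.1/6.90 = 1.7536
Step 3: Lq = λ²/(μ(μ-λ)) = 146.41/(19.0×6.90) = 1.1168
Step 4: W = 1/(μ-λ) = 1/6.90 = 0.144928
Step 5: Wq = λ/(μ(μ-λ)) = 12.1/(19.0×6.90) = 0.09230
Step 6: P(0) = 1-ρ = 0.3632
Verify: L = λW = 12.1×0.144928 = 1.7536 ✔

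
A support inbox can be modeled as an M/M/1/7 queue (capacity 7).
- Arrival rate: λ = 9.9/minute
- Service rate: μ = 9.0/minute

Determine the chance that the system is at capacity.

ρ = λ/μ = 9.9/9.0 = 1.1000
P₀ = (1-ρ)/(1-ρ^(K+1)) = (1-1.1000)/(1-1.1000^8) = -0.1000/-1.1436 = 0.08744
P_K = P₀×ρ^K = 0.08744 × 1.1000^7 = 0.08744 × 1.9487 = 0.1704
Blocking probability = 17.04%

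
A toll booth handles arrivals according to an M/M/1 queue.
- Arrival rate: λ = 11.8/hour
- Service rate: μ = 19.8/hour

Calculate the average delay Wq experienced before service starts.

First, compute utilization: ρ = λ/μ = 11.8/19.8 = 0.5960
For M/M/1: Wq = λ/(μ(μ-λ))
Wq = 11.8/(19.8 × (19.8-11.8))
Wq = 11.8/(19.8 × 8.00)
Wq = 0.07449 hours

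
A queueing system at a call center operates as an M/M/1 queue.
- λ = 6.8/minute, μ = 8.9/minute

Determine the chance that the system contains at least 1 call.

ρ = λ/μ = 6.8/8.9 = 0.7640
P(N ≥ n) = ρⁿ
P(N ≥ 1) = 0.7640^1
P(N ≥ 1) = 0.7640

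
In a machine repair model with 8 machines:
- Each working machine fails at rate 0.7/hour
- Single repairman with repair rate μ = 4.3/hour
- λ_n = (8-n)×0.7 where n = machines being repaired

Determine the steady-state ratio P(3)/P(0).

P(3)/P(0) = ∏_{i=0}^{3-1} λ_i/μ_{i+1}
= (8-0)×0.7/4.3 × (8-1)×0.7/4.3 × (8-2)×0.7/4.3
= 1.4495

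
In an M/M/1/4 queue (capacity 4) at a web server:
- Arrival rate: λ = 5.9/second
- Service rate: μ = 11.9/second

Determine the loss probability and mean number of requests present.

ρ = λ/μ = 5.9/11.9 = 0.4958
P₀ = (1-ρ)/(1-ρ^(K+1)) = (1-0.4958)/(1-0.4958^5) = 0.5042/0.9700 = 0.5198
P_K = P₀×ρ^K = 0.5198 × 0.4958^4 = 0.5198 × 0.06043 = 0.03141
Blocking probability P_4 = 0.03141 (3.14%)
L = ρ[1 - (K+1)ρ^K + Kρ^(K+1)] / [(1-ρ)(1-ρ^(K+1))]
L = 0.4958 × (1 - 5×0.06043 + 4×0.02996) / ((1 - 0.4958) × (1 - 0.02996)) = 0.8289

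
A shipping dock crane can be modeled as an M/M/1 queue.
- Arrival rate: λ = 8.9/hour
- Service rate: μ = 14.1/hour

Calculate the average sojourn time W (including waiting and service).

First, compute utilization: ρ = λ/μ = 8.9/14.1 = 0.6312
For M/M/1: W = 1/(μ-λ)
W = 1/(14.1-8.9) = 1/5.20
W = 0.1923 hours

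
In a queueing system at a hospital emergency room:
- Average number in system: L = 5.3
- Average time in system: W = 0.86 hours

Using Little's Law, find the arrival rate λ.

Little's Law: L = λW, so λ = L/W
λ = 5.3/0.86 = 6.1628 patients/hour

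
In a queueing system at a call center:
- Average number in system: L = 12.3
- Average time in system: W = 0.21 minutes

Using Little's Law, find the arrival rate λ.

Little's Law: L = λW, so λ = L/W
λ = 12.3/0.21 = 58.5714 calls/minute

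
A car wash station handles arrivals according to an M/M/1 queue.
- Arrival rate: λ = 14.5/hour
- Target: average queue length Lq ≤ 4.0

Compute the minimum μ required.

For M/M/1: Lq = λ²/(μ(μ-λ))
Need Lq ≤ 4.0, i.e. μ(μ-λ) ≥ λ²/4.0
μ² - 14.5μ - 210.25/4.0 ≥ 0  →  μ² - 14.5μ - 52.5625 ≥ 0
Quadratic formula (positive root): μ = [λ + √(λ² + 4×52.5625)]/2
Discriminant: 210.25 + 4×52.5625 = 420.5000, √420.5000 = 20.506097
μ ≥ (14.5 + 20.506097)/2 = 17.5030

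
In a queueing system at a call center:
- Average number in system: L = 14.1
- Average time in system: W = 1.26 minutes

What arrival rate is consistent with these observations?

Little's Law: L = λW, so λ = L/W
λ = 14.1/1.26 = 11.1905 calls/minute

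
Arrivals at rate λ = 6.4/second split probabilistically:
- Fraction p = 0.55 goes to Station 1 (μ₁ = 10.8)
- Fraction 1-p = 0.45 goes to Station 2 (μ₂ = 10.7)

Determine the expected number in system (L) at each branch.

Effective rates: λ₁ = 6.4×0.55 = 3.52, λ₂ = 6.4×0.45 = 2.88
Station 1: ρ₁ = 3.52/10.8 = 0.3259, L₁ = ρ₁/(1-ρ₁) = 0.3259/(1-0.3259) = 0.4835
Station 2: ρ₂ = 2.88/10.7 = 0.26916, L₂ = ρ₂/(1-ρ₂) = 0.26916/(1-0.26916) = 0.3683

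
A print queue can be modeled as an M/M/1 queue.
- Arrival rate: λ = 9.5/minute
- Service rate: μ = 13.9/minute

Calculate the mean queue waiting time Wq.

First, compute utilization: ρ = λ/μ = 9.5/13.9 = 0.6835
For M/M/1: Wq = λ/(μ(μ-λ))
Wq = 9.5/(13.9 × (13.9-9.5))
Wq = 9.5/(13.9 × 4.40)
Wq = 0.1553 minutes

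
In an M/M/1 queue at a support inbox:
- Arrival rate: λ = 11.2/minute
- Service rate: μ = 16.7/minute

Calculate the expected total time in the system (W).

First, compute utilization: ρ = λ/μ = 11.2/16.7 = 0.6707
For M/M/1: W = 1/(μ-λ)
W = 1/(16.7-11.2) = 1/5.50
W = 0.1818 minutes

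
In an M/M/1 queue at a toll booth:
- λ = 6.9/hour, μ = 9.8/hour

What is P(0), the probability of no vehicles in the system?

ρ = λ/μ = 6.9/9.8 = 0.7041
P(0) = 1 - ρ = 1 - 0.7041 = 0.2959
The server is idle 29.59% of the time.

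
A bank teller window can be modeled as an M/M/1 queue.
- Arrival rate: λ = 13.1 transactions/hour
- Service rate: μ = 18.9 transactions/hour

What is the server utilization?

Server utilization: ρ = λ/μ
ρ = 13.1/18.9 = 0.6931
The server is busy 69.31% of the time.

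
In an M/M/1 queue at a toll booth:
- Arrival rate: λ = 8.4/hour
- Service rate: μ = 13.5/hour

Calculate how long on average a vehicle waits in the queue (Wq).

First, compute utilization: ρ = λ/μ = 8.4/13.5 = 0.6222
For M/M/1: Wq = λ/(μ(μ-λ))
Wq = 8.4/(13.5 × (13.5-8.4))
Wq = 8.4/(13.5 × 5.10)
Wq = 0.1220 hours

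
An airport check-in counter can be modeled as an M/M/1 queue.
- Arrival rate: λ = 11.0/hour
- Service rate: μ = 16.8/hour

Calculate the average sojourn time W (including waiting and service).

First, compute utilization: ρ = λ/μ = 11.0/16.8 = 0.6548
For M/M/1: W = 1/(μ-λ)
W = 1/(16.8-11.0) = 1/5.80
W = 0.1724 hours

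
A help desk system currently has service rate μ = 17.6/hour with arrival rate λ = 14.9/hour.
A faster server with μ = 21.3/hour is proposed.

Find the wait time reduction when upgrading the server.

System 1: ρ₁ = 14.9/17.6 = 0.8466, W₁ = 1/(17.6-14.9) = 0.37037
System 2: ρ₂ = 14.9/21.3 = 0.6995, W₂ = 1/(21.3-14.9) = 0.15625
Improvement: (W₁-W₂)/W₁ = (0.37037-0.15625)/0.37037 = 57.81%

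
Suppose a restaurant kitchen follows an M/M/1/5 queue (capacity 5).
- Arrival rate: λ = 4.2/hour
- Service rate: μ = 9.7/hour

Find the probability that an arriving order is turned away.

ρ = λ/μ = 4.2/9.7 = 0.43299
P₀ = (1-ρ)/(1-ρ^(K+1)) = (1-0.43299)/(1-0.43299^6) = 0.5670/0.9934 = 0.5708
P_K = P₀×ρ^K = 0.57077 × 0.43299^5 = 0.57077 × 0.015219 = 0.008687
Blocking probability = 0.87%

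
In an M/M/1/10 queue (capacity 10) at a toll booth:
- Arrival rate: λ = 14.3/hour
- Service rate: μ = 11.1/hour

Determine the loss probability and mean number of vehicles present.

ρ = λ/μ = 14.3/11.1 = 1.28829
P₀ = (1-ρ)/(1-ρ^(K+1)) = (1-1.28829)/(1-1.28829^11) = -0.2883/-15.2237 = 0.01894
P_K = P₀×ρ^K = 0.01894 × 1.28829^10 = 0.01894 × 12.5932 = 0.2385
Blocking probability P_10 = 0.2385 (23.85%)
L = ρ[1 - (K+1)ρ^K + Kρ^(K+1)] / [(1-ρ)(1-ρ^(K+1))]
L = 1.28829 × (1 - 11×12.5932 + 10×16.2237) / ((1 - 1.28829) × (1 - 16.2237)) = 7.2538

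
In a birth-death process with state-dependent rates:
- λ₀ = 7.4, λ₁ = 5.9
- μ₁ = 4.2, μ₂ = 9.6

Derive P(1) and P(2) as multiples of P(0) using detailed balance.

Balance equations:
State 0: λ₀P₀ = μ₁P₁ → P₁ = (λ₀/μ₁)P₀ = (7.4/4.2)P₀ = 1.7619P₀
State 1: P₂ = (λ₀λ₁)/(μ₁μ₂)P₀ = (7.4×5.9)/(4.2×9.6)P₀ = 1.0828P₀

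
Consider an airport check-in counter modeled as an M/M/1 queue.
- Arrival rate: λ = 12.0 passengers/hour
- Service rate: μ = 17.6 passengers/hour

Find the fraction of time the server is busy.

Server utilization: ρ = λ/μ
ρ = 12.0/17.6 = 0.6818
The server is busy 68.18% of the time.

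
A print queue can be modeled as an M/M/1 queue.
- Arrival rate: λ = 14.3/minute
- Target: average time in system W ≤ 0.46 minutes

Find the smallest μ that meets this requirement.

For M/M/1: W = 1/(μ-λ)
Need W ≤ 0.46, so 1/(μ-λ) ≤ 0.46
μ - λ ≥ 1/0.46 = 2.1739
μ ≥ 14.3 + 2.1739 = 16.4739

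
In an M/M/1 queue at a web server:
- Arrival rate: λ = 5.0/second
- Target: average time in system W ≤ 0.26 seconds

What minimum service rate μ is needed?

For M/M/1: W = 1/(μ-λ)
Need W ≤ 0.26, so 1/(μ-λ) ≤ 0.26
μ - λ ≥ 1/0.26 = 3.8462
μ ≥ 5.0 + 3.8462 = 8.8462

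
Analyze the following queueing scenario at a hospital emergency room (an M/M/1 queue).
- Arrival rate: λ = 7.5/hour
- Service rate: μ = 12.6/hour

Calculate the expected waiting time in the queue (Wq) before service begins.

First, compute utilization: ρ = λ/μ = 7.5/12.6 = 0.5952
For M/M/1: Wq = λ/(μ(μ-λ))
Wq = 7.5/(12.6 × (12.6-7.5))
Wq = 7.5/(12.6 × 5.10)
Wq = 0.1167 hours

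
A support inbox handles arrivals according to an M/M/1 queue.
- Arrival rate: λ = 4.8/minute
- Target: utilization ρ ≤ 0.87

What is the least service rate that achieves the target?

ρ = λ/μ, so μ = λ/ρ
μ ≥ 4.8/0.87 = 5.5172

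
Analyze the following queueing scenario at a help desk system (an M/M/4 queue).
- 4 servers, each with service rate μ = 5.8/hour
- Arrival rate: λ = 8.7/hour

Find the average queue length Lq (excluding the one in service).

Traffic intensity: ρ = λ/(cμ) = 8.7/(4×5.8) = 0.3750
Since ρ = 0.3750 < 1, system is stable.
Offered load a = λ/μ = cρ = 8.7/5.8 = 1.5000
P₀ = [ Σₙ₌₀^3 aⁿ/n! + a^4/(4!(1-ρ)) ]⁻¹
Σ = a^0/0! + a^1/1! + a^2/2! + a^3/3! = 1.0000 + 1.5000 + 1.1250 + 0.5625 = 4.1875
a^4/(4!(1-ρ)) = 5.0625/(24 × 0.6250) = 0.3375
P₀ = 1/(4.1875 + 0.3375) = 0.2210
Lq = P₀·a^4·ρ / (4!(1-ρ)²) = 0.22099 × 5.0625 × 0.37500 / (24 × 0.39062) = 0.04475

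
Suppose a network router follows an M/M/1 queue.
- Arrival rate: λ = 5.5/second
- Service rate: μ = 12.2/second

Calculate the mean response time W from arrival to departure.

First, compute utilization: ρ = λ/μ = 5.5/12.2 = 0.4508
For M/M/1: W = 1/(μ-λ)
W = 1/(12.2-5.5) = 1/6.70
W = 0.1493 seconds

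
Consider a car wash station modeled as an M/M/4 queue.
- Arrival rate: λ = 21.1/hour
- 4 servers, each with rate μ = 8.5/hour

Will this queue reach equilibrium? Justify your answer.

Stability requires ρ = λ/(cμ) < 1
ρ = 21.1/(4 × 8.5) = 21.1/34.00 = 0.6206
Since 0.6206 < 1, the system is STABLE.
The servers are busy 62.06% of the time.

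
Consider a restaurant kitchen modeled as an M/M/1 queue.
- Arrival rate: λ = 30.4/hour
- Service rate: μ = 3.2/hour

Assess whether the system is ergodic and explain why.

Stability requires ρ = λ/(cμ) < 1
ρ = 30.4/(1 × 3.2) = 30.4/3.20 = 9.5000
Since 9.5000 ≥ 1, the system is UNSTABLE.
Queue grows without bound. Need μ > λ = 30.4.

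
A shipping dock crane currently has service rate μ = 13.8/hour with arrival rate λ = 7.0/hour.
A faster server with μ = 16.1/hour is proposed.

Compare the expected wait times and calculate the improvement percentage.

System 1: ρ₁ = 7.0/13.8 = 0.5072, W₁ = 1/(13.8-7.0) = 0.147059
System 2: ρ₂ = 7.0/16.1 = 0.4348, W₂ = 1/(16.1-7.0) = 0.109890
Improvement: (W₁-W₂)/W₁ = (0.147059-0.109890)/0.147059 = 25.27%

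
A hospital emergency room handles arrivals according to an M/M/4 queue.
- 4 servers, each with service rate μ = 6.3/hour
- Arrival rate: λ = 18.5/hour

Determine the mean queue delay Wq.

Traffic intensity: ρ = λ/(cμ) = 18.5/(4×6.3) = 0.7341
Since ρ = 0.7341 < 1, system is stable.
Offered load a = λ/μ = cρ = 18.5/6.3 = 2.9365
P₀ = [ Σₙ₌₀^3 aⁿ/n! + a^4/(4!(1-ρ)) ]⁻¹
Σ = a^0/0! + a^1/1! + a^2/2! + a^3/3! = 1.0000 + 2.9365 + 4.3115 + 4.2203 = 12.4683
a^4/(4!(1-ρ)) = 74.3575/(24 × 0.265873) = 11.6530
P₀ = 1/(12.4683 + 11.6530) = 0.04146
Lq = P₀·a^4·ρ / (4!(1-ρ)²) = 0.041457 × 74.3575 × 0.73413 / (24 × 0.070688) = 1.3339
Wq = Lq/λ = 1.3339/18.5 = 0.07210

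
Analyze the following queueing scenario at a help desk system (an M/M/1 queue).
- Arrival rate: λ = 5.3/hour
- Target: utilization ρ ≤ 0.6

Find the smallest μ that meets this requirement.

ρ = λ/μ, so μ = λ/ρ
μ ≥ 5.3/0.6 = 8.8333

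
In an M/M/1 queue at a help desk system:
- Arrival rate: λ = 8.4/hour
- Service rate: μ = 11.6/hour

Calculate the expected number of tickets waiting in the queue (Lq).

ρ = λ/μ = 8.4/11.6 = 0.7241
For M/M/1: Lq = λ²/(μ(μ-λ))
Lq = 70.56/(11.6 × 3.20)
Lq = 1.9009 tickets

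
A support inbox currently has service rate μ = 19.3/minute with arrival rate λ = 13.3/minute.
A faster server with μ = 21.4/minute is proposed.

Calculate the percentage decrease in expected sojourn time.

System 1: ρ₁ = 13.3/19.3 = 0.6891, W₁ = 1/(19.3-13.3) = 0.16667
System 2: ρ₂ = 13.3/21.4 = 0.6215, W₂ = 1/(21.4-13.3) = 0.12346
Improvement: (W₁-W₂)/W₁ = (0.16667-0.12346)/0.16667 = 25.93%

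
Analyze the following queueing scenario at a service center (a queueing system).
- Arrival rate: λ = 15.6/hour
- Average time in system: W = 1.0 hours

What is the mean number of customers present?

Little's Law: L = λW
L = 15.6 × 1.0 = 15.6000 customers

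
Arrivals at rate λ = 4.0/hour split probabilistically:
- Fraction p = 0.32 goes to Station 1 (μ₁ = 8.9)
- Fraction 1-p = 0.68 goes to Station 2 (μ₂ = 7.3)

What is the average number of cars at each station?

Effective rates: λ₁ = 4.0×0.32 = 1.28, λ₂ = 4.0×0.68 = 2.72
Station 1: ρ₁ = 1.28/8.9 = 0.1438, L₁ = ρ₁/(1-ρ₁) = 0.1438/(1-0.1438) = 0.1680
Station 2: ρ₂ = 2.72/7.3 = 0.3726, L₂ = ρ₂/(1-ρ₂) = 0.3726/(1-0.3726) = 0.5939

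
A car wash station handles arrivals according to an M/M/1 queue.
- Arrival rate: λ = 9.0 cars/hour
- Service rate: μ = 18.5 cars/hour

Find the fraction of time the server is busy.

Server utilization: ρ = λ/μ
ρ = 9.0/18.5 = 0.4865
The server is busy 48.65% of the time.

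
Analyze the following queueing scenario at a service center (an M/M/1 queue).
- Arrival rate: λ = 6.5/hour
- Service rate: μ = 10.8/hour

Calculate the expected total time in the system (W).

First, compute utilization: ρ = λ/μ = 6.5/10.8 = 0.6019
For M/M/1: W = 1/(μ-λ)
W = 1/(10.8-6.5) = 1/4.30
W = 0.2326 hours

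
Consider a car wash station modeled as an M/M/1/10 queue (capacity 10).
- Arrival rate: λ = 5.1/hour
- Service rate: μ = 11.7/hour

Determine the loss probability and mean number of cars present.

ρ = λ/μ = 5.1/11.7 = 0.4359
P₀ = (1-ρ)/(1-ρ^(K+1)) = (1-0.4359)/(1-0.4359^11) = 0.5641/0.9999 = 0.5642
P_K = P₀×ρ^K = 0.56416 × 0.4359^10 = 0.56416 × 0.00024767 = 0.0001397
Blocking probability P_10 = 0.0001397 (0.01397%)
L = ρ[1 - (K+1)ρ^K + Kρ^(K+1)] / [(1-ρ)(1-ρ^(K+1))]
L = 0.4359 × (1 - 11×0.0002477 + 10×0.0001080) / ((1 - 0.4359) × (1 - 0.0001080)) = 0.7715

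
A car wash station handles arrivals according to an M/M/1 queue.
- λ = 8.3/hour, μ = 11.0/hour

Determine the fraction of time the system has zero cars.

ρ = λ/μ = 8.3/11.0 = 0.7545
P(0) = 1 - ρ = 1 - 0.7545 = 0.2455
The server is idle 24.55% of the time.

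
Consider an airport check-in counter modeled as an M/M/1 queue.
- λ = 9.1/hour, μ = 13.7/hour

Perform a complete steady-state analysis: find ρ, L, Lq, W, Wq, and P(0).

Step 1: ρ = λ/μ = 9.1/13.7 = 0.6642
Step 2: L = λ/(μ-λ) = 9.1/4.60 = 1.9783
Step 3: Lq = λ²/(μ(μ-λ)) = 82.81/(13.7×4.60) = 1.3140
Step 4: W = 1/(μ-λ) = 1/4.60 = 0.2174
Step 5: Wq = λ/(μ(μ-λ)) = 9.1/(13.7×4.60) = 0.1444
Step 6: P(0) = 1-ρ = 0.3358
Verify: L = λW = 9.1×0.2174 = 1.9783 ✔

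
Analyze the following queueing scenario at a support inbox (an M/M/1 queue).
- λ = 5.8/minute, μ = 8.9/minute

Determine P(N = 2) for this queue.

ρ = λ/μ = 5.8/8.9 = 0.6517
P(n) = (1-ρ)ρⁿ
P(2) = (1-0.6517) × 0.6517^2
P(2) = 0.3483 × 0.4247
P(2) = 0.1479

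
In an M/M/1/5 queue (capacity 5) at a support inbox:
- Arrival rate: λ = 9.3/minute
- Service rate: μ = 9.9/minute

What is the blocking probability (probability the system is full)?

ρ = λ/μ = 9.3/9.9 = 0.9394
P₀ = (1-ρ)/(1-ρ^(K+1)) = (1-0.9394)/(1-0.9394^6) = 0.060600/0.31277 = 0.1938
P_K = P₀×ρ^K = 0.19375 × 0.9394^5 = 0.19375 × 0.73156 = 0.1417
Blocking probability = 14.17%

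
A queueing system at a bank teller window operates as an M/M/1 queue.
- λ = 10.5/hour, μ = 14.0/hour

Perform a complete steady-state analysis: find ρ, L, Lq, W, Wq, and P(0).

Step 1: ρ = λ/μ = 10.5/14.0 = 0.7500
Step 2: L = λ/(μ-λ) = 10.5/3.50 = 3.0000
Step 3: Lq = λ²/(μ(μ-λ)) = 110.25/(14.0×3.50) = 2.2500
Step 4: W = 1/(μ-λ) = 1/3.50 = 0.28571
Step 5: Wq = λ/(μ(μ-λ)) = 10.5/(14.0×3.50) = 0.2143
Step 6: P(0) = 1-ρ = 0.2500
Verify: L = λW = 10.5×0.28571 = 3.0000 ✔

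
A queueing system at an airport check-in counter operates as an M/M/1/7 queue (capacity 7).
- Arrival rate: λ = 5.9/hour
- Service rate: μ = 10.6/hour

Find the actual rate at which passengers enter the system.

ρ = λ/μ = 5.9/10.6 = 0.5566
P₀ = (1-ρ)/(1-ρ^(K+1)) = (1-0.5566)/(1-0.5566^8) = 0.4434/0.9908 = 0.4475
P_K = P₀×ρ^K = 0.447522 × 0.5566^7 = 0.447522 × 0.0165502 = 0.007407
λ_eff = λ(1-P_K) = 5.9 × (1 - 0.007407) = 5.9 × 0.9926 = 5.8563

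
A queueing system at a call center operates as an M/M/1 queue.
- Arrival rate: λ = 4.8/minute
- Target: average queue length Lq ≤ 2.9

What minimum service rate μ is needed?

For M/M/1: Lq = λ²/(μ(μ-λ))
Need Lq ≤ 2.9, i.e. μ(μ-λ) ≥ λ²/2.9
μ² - 4.8μ - 23.04/2.9 ≥ 0  →  μ² - 4.8μ - 7.94483 ≥ 0
Quadratic formula (positive root): μ = [λ + √(λ² + 4×7.94483)]/2
Discriminant: 23.04 + 4×7.94483 = 54.8193, √54.8193 = 7.4040
μ ≥ (4.8 + 7.4040)/2 = 6.1020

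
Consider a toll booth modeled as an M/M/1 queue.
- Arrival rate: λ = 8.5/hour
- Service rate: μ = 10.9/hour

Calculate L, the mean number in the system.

ρ = λ/μ = 8.5/10.9 = 0.7798
For M/M/1: L = λ/(μ-λ)
L = 8.5/(10.9-8.5) = 8.5/2.40
L = 3.5417 vehicles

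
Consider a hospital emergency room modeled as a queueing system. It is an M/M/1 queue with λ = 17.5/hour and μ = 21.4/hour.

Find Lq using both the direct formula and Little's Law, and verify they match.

Method 1 (direct): Lq = λ²/(μ(μ-λ)) = 306.25/(21.4 × 3.90) = 3.6694

Method 2 (Little's Law):
W = 1/(μ-λ) = 1/3.90 = 0.25641
Wq = W - 1/μ = 0.25641 - 0.046729 = 0.20968
Lq = λWq = 17.5 × 0.20968 = 3.6694 ✔ (matches Method 1)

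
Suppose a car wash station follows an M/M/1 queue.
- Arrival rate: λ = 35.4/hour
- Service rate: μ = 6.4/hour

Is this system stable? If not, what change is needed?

Stability requires ρ = λ/(cμ) < 1
ρ = 35.4/(1 × 6.4) = 35.4/6.40 = 5.5312
Since 5.5312 ≥ 1, the system is UNSTABLE.
Queue grows without bound. Need μ > λ = 35.4.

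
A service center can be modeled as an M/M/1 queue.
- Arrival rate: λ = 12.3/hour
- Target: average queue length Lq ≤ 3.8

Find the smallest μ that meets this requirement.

For M/M/1: Lq = λ²/(μ(μ-λ))
Need Lq ≤ 3.8, i.e. μ(μ-λ) ≥ λ²/3.8
μ² - 12.3μ - 151.29/3.8 ≥ 0  →  μ² - 12.3μ - 39.81316 ≥ 0
Quadratic formula (positive root): μ = [λ + √(λ² + 4×39.81316)]/2
Discriminant: 151.29 + 4×39.81316 = 310.5426, √310.5426 = 17.6222
μ ≥ (12.3 + 17.6222)/2 = 14.9611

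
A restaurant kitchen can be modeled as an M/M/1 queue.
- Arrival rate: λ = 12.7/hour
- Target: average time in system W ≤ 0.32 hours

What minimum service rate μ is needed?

For M/M/1: W = 1/(μ-λ)
Need W ≤ 0.32, so 1/(μ-λ) ≤ 0.32
μ - λ ≥ 1/0.32 = 3.1250
μ ≥ 12.7 + 3.1250 = 15.8250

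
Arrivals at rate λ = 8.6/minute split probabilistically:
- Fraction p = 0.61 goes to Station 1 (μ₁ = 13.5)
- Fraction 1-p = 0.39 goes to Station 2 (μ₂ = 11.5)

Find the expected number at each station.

Effective rates: λ₁ = 8.6×0.61 = 5.246, λ₂ = 8.6×0.39 = 3.354
Station 1: ρ₁ = 5.246/13.5 = 0.3886, L₁ = ρ₁/(1-ρ₁) = 0.3886/(1-0.3886) = 0.6356
Station 2: ρ₂ = 3.354/11.5 = 0.29165, L₂ = ρ₂/(1-ρ₂) = 0.29165/(1-0.29165) = 0.4117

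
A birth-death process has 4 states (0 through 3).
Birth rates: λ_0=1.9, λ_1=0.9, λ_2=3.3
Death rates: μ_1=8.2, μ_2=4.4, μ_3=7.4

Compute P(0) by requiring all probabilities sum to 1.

Ratios P(n)/P(0) = (λ₀···λₙ₋₁)/(μ₁···μₙ):
P(1)/P(0) = (1.9)/(8.2) = 0.2317
P(2)/P(0) = (1.9×0.9)/(8.2×4.4) = 0.04739
P(3)/P(0) = (1.9×0.9×3.3)/(8.2×4.4×7.4) = 0.02114

Normalization: ∑ P(n) = 1
P(0) × (1.0000 + 0.2317 + 0.04739 + 0.02114) = 1
P(0) × 1.3002 = 1
P(0) = 1/1.3002 = 0.7691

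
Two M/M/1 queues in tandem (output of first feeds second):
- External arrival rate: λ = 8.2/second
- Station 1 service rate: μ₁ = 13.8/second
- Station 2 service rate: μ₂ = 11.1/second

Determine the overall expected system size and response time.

By Jackson's theorem, each station behaves as independent M/M/1.
Station 1: ρ₁ = 8.2/13.8 = 0.5942, L₁ = ρ₁/(1-ρ₁) = λ/(μ₁-λ) = 8.2/5.60 = 1.4643
Station 2: ρ₂ = 8.2/11.1 = 0.7387, L₂ = ρ₂/(1-ρ₂) = λ/(μ₂-λ) = 8.2/2.90 = 2.8276
Total: L = L₁ + L₂ = 1.4643 + 2.8276 = 4.2919
W = L/λ = 4.2919/8.2 = 0.5234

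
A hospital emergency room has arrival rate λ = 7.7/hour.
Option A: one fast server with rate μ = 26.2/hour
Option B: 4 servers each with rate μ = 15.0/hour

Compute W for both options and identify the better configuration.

Option A: single server μ = 26.2 (M/M/1)
  ρ_A = 7.7/26.2 = 0.2939
  W_A = 1/(μ-λ) = 1/(26.2-7.7) = 1/18.50 = 0.05405

Option B: 4 servers μ = 15.0 (M/M/4)
  ρ_B = λ/(cμ) = 7.7/(4×15.0) = 0.1283
  Offered load a = λ/μ = cρ = 7.7/15.0 = 0.5133
  P₀ = [ Σₙ₌₀^3 aⁿ/n! + a^4/(4!(1-ρ)) ]⁻¹
  Σ = a^0/0! + a^1/1! + a^2/2! + a^3/3! = 1.0000 + 0.5133 + 0.1318 + 0.02254 = 1.6676
  a^4/(4!(1-ρ)) = 0.06944/(24 × 0.8717) = 0.003319
  P₀ = 1/(1.6676 + 0.003319) = 0.5985
  Lq = P₀·a^4·ρ / (4!(1-ρ)²) = 0.598461 × 0.0694381 × 0.128333 / (24 × 0.759803) = 0.0002925
  Wq_B = Lq/λ = 0.000292456/7.7 = 0.000037981
  W_B = Wq_B + 1/μ = 0.000037981 + 0.066667 = 0.06670

Since W_A = 0.05405 < W_B = 0.06670, Option A (single fast server) has the shorter time in system.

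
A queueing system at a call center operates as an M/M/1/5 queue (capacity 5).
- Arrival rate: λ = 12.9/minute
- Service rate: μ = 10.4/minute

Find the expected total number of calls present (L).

ρ = λ/μ = 12.9/10.4 = 1.240385
P₀ = (1-ρ)/(1-ρ^(K+1)) = (1-1.240385)/(1-1.240385^6) = -0.2404/-2.6420 = 0.09099
P_K = P₀×ρ^K = 0.09099 × 1.240385^5 = 0.09099 × 2.9362 = 0.2672
L = ρ[1 - (K+1)ρ^K + Kρ^(K+1)] / [(1-ρ)(1-ρ^(K+1))]
L = 1.240385 × (1 - 6×2.93618 + 5×3.64199) / ((1 - 1.240385) × (1 - 3.64199)) = 3.1110 calls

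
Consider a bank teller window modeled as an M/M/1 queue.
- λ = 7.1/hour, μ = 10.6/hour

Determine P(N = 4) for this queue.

ρ = λ/μ = 7.1/10.6 = 0.6698
P(n) = (1-ρ)ρⁿ
P(4) = (1-0.6698) × 0.6698^4
P(4) = 0.33020 × 0.20127
P(4) = 0.06646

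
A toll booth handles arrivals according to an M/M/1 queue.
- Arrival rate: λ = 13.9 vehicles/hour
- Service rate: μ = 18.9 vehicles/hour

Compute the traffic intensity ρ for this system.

Server utilization: ρ = λ/μ
ρ = 13.9/18.9 = 0.7354
The server is busy 73.54% of the time.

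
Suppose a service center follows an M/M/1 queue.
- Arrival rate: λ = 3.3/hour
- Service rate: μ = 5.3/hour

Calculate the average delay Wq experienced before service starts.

First, compute utilization: ρ = λ/μ = 3.3/5.3 = 0.6226
For M/M/1: Wq = λ/(μ(μ-λ))
Wq = 3.3/(5.3 × (5.3-3.3))
Wq = 3.3/(5.3 × 2.00)
Wq = 0.3113 hours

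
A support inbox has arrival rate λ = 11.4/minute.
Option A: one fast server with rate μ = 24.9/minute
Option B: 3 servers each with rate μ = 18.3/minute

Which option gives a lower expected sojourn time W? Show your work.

Option A: single server μ = 24.9 (M/M/1)
  ρ_A = 11.4/24.9 = 0.4578
  W_A = 1/(μ-λ) = 1/(24.9-11.4) = 1/13.50 = 0.07407

Option B: 3 servers μ = 18.3 (M/M/3)
  ρ_B = λ/(cμ) = 11.4/(3×18.3) = 0.2077
  Offered load a = λ/μ = cρ = 11.4/18.3 = 0.6230
  P₀ = [ Σₙ₌₀^2 aⁿ/n! + a^3/(3!(1-ρ)) ]⁻¹
  Σ = a^0/0! + a^1/1! + a^2/2! = 1.0000 + 0.6230 + 0.1940 = 1.8170
  a^3/(3!(1-ρ)) = 0.24175/(6 × 0.79235) = 0.05085
  P₀ = 1/(1.8170 + 0.05085) = 0.5354
  Lq = P₀·a^3·ρ / (3!(1-ρ)²) = 0.5354 × 0.2417 × 0.2077 / (6 × 0.6278) = 0.007135
  Wq_B = Lq/λ = 0.0071346/11.4 = 0.0006258
  W_B = Wq_B + 1/μ = 0.0006258 + 0.05464 = 0.05527

Since W_B = 0.05527 < W_A = 0.07407, Option B (multiple servers) has the shorter time in system.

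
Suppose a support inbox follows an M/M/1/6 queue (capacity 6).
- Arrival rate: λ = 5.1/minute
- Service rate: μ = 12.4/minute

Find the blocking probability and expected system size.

ρ = λ/μ = 5.1/12.4 = 0.41129
P₀ = (1-ρ)/(1-ρ^(K+1)) = (1-0.41129)/(1-0.41129^7) = 0.5887/0.9980 = 0.5899
P_K = P₀×ρ^K = 0.5899 × 0.41129^6 = 0.5899 × 0.004840 = 0.002855
Blocking probability P_6 = 0.002855 (0.29%)
L = ρ[1 - (K+1)ρ^K + Kρ^(K+1)] / [(1-ρ)(1-ρ^(K+1))]
L = 0.41129 × (1 - 7×0.004840 + 6×0.001991) / ((1 - 0.41129) × (1 - 0.001991)) = 0.6847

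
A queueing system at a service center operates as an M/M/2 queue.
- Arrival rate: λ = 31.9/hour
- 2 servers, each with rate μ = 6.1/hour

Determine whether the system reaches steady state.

Stability requires ρ = λ/(cμ) < 1
ρ = 31.9/(2 × 6.1) = 31.9/12.20 = 2.6148
Since 2.6148 ≥ 1, the system is UNSTABLE.
Need c > λ/μ = 31.9/6.1 = 5.23.
Minimum servers needed: c = 6.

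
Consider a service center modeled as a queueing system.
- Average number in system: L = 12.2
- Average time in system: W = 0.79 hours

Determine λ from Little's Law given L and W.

Little's Law: L = λW, so λ = L/W
λ = 12.2/0.79 = 15.4430 customers/hour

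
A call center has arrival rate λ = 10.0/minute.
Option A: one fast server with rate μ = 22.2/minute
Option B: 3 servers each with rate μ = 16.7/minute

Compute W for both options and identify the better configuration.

Option A: single server μ = 22.2 (M/M/1)
  ρ_A = 10.0/22.2 = 0.4505
  W_A = 1/(μ-λ) = 1/(22.2-10.0) = 1/12.20 = 0.08197

Option B: 3 servers μ = 16.7 (M/M/3)
  ρ_B = λ/(cμ) = 10.0/(3×16.7) = 0.1996
  Offered load a = λ/μ = cρ = 10.0/16.7 = 0.5988
  P₀ = [ Σₙ₌₀^2 aⁿ/n! + a^3/(3!(1-ρ)) ]⁻¹
  Σ = a^0/0! + a^1/1! + a^2/2! = 1.0000 + 0.5988 + 0.1793 = 1.7781
  a^3/(3!(1-ρ)) = 0.2147/(6 × 0.8004) = 0.04471
  P₀ = 1/(1.7781 + 0.04471) = 0.5486
  Lq = P₀·a^3·ρ / (3!(1-ρ)²) = 0.5486 × 0.2147 × 0.1996 / (6 × 0.6406) = 0.006117
  Wq_B = Lq/λ = 0.006117/10.0 = 0.0006117
  W_B = Wq_B + 1/μ = 0.0006117 + 0.05988 = 0.06049

Since W_B = 0.06049 < W_A = 0.08197, Option B (multiple servers) has the shorter time in system.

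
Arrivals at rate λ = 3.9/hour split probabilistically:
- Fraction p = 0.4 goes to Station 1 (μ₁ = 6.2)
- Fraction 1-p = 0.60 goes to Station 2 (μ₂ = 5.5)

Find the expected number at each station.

Effective rates: λ₁ = 3.9×0.4 = 1.56, λ₂ = 3.9×0.60 = 2.34
Station 1: ρ₁ = 1.56/6.2 = 0.2516, L₁ = ρ₁/(1-ρ₁) = 0.2516/(1-0.2516) = 0.3362
Station 2: ρ₂ = 2.34/5.5 = 0.42545, L₂ = ρ₂/(1-ρ₂) = 0.42545/(1-0.42545) = 0.7405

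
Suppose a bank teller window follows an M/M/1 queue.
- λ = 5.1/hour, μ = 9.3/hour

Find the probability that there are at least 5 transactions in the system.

ρ = λ/μ = 5.1/9.3 = 0.548387
P(N ≥ n) = ρⁿ
P(N ≥ 5) = 0.548387^5
P(N ≥ 5) = 0.04959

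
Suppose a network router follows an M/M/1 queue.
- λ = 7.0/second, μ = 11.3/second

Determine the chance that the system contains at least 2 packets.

ρ = λ/μ = 7.0/11.3 = 0.61947
P(N ≥ n) = ρⁿ
P(N ≥ 2) = 0.61947^2
P(N ≥ 2) = 0.3837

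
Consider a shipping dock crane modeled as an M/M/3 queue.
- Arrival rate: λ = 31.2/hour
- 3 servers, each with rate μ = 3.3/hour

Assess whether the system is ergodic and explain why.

Stability requires ρ = λ/(cμ) < 1
ρ = 31.2/(3 × 3.3) = 31.2/9.90 = 3.1515
Since 3.1515 ≥ 1, the system is UNSTABLE.
Need c > λ/μ = 31.2/3.3 = 9.45.
Minimum servers needed: c = 10.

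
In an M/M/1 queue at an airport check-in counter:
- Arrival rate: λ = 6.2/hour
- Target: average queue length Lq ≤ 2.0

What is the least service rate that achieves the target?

For M/M/1: Lq = λ²/(μ(μ-λ))
Need Lq ≤ 2.0, i.e. μ(μ-λ) ≥ λ²/2.0
μ² - 6.2μ - 38.44/2.0 ≥ 0  →  μ² - 6.2μ - 19.2200 ≥ 0
Quadratic formula (positive root): μ = [λ + √(λ² + 4×19.2200)]/2
Discriminant: 38.44 + 4×19.2200 = 115.3200, √115.3200 = 10.7387
μ ≥ (6.2 + 10.7387)/2 = 8.4694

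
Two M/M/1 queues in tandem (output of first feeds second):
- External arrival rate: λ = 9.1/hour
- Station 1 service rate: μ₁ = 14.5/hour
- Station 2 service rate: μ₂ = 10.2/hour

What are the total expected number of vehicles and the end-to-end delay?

By Jackson's theorem, each station behaves as independent M/M/1.
Station 1: ρ₁ = 9.1/14.5 = 0.6276, L₁ = ρ₁/(1-ρ₁) = λ/(μ₁-λ) = 9.1/5.40 = 1.6852
Station 2: ρ₂ = 9.1/10.2 = 0.8922, L₂ = ρ₂/(1-ρ₂) = λ/(μ₂-λ) = 9.1/1.10 = 8.2727
Total: L = L₁ + L₂ = 1.6852 + 8.2727 = 9.9579
W = L/λ = 9.9579/9.1 = 1.0943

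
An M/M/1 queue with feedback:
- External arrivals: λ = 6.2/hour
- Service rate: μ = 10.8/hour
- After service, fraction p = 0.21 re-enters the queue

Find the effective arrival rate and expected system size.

Effective arrival rate: λ_eff = λ/(1-p) = 6.2/(1-0.21) = 6.2/0.79 = 7.8481
ρ = λ_eff/μ = 7.8481/10.8 = 0.72668
L = ρ/(1-ρ) = 0.72668/(1-0.72668) = 2.6587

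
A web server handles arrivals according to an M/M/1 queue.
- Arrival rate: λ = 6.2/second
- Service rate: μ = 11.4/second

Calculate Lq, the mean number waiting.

ρ = λ/μ = 6.2/11.4 = 0.5439
For M/M/1: Lq = λ²/(μ(μ-λ))
Lq = 38.44/(11.4 × 5.20)
Lq = 0.6484 requests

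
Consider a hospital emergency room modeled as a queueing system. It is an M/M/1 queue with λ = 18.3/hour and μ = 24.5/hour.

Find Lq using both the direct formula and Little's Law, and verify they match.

Method 1 (direct): Lq = λ²/(μ(μ-λ)) = 334.89/(24.5 × 6.20) = 2.2047

Method 2 (Little's Law):
W = 1/(μ-λ) = 1/6.20 = 0.16129
Wq = W - 1/μ = 0.16129 - 0.040816 = 0.120474
Lq = λWq = 18.3 × 0.120474 = 2.2047 ✔ (matches Method 1)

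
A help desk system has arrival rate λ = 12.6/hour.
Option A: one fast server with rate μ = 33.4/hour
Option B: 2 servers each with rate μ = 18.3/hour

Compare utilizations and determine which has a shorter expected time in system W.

Option A: single server μ = 33.4 (M/M/1)
  ρ_A = 12.6/33.4 = 0.3772
  W_A = 1/(μ-λ) = 1/(33.4-12.6) = 1/20.80 = 0.04808

Option B: 2 servers μ = 18.3 (M/M/2)
  ρ_B = λ/(cμ) = 12.6/(2×18.3) = 0.3443
  Offered load a = λ/μ = cρ = 12.6/18.3 = 0.6885
  P₀ = [ Σₙ₌₀^1 aⁿ/n! + a^2/(2!(1-ρ)) ]⁻¹
  Σ = a^0/0! + a^1/1! = 1.0000 + 0.6885 = 1.6885
  a^2/(2!(1-ρ)) = 0.4741/(2 × 0.6557) = 0.3615
  P₀ = 1/(1.6885 + 0.3615) = 0.4878
  Lq = P₀·a^2·ρ / (2!(1-ρ)²) = 0.48780 × 0.47407 × 0.34426 / (2 × 0.42999) = 0.09257
  Wq_B = Lq/λ = 0.09257/12.6 = 0.007347
  W_B = Wq_B + 1/μ = 0.007347 + 0.05464 = 0.06199

Since W_A = 0.04808 < W_B = 0.06199, Option A (single fast server) has the shorter time in system.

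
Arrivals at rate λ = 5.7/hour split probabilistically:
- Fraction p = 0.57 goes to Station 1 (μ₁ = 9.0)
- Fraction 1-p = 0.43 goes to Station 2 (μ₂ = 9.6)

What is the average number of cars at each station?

Effective rates: λ₁ = 5.7×0.57 = 3.249, λ₂ = 5.7×0.43 = 2.451
Station 1: ρ₁ = 3.249/9.0 = 0.3610, L₁ = ρ₁/(1-ρ₁) = 0.3610/(1-0.3610) = 0.5649
Station 2: ρ₂ = 2.451/9.6 = 0.2553, L₂ = ρ₂/(1-ρ₂) = 0.2553/(1-0.2553) = 0.3428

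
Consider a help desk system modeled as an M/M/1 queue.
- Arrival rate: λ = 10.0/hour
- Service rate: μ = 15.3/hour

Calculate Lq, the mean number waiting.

ρ = λ/μ = 10.0/15.3 = 0.6536
For M/M/1: Lq = λ²/(μ(μ-λ))
Lq = 100.00/(15.3 × 5.30)
Lq = 1.2332 tickets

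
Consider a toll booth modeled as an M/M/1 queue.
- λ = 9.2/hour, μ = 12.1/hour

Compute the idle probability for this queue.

ρ = λ/μ = 9.2/12.1 = 0.7603
P(0) = 1 - ρ = 1 - 0.7603 = 0.2397
The server is idle 23.97% of the time.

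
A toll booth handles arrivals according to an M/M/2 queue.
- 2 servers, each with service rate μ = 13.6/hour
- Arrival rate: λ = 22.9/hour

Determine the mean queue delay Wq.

Traffic intensity: ρ = λ/(cμ) = 22.9/(2×13.6) = 0.8419
Since ρ = 0.8419 < 1, system is stable.
Offered load a = λ/μ = cρ = 22.9/13.6 = 1.6838
P₀ = [ Σₙ₌₀^1 aⁿ/n! + a^2/(2!(1-ρ)) ]⁻¹
Σ = a^0/0! + a^1/1! = 1.0000 + 1.6838 = 2.6838
a^2/(2!(1-ρ)) = 2.83526/(2 × 0.158088) = 8.9673
P₀ = 1/(2.6838 + 8.9673) = 0.08583
Lq = P₀·a^2·ρ / (2!(1-ρ)²) = 0.0858283 × 2.83526 × 0.841912 / (2 × 0.0249919) = 4.0988
Wq = Lq/λ = 4.0988/22.9 = 0.1790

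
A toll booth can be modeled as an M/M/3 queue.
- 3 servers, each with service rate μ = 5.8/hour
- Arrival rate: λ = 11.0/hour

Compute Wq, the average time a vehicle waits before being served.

Traffic intensity: ρ = λ/(cμ) = 11.0/(3×5.8) = 0.6322
Since ρ = 0.6322 < 1, system is stable.
Offered load a = λ/μ = cρ = 11.0/5.8 = 1.8966
P₀ = [ Σₙ₌₀^2 aⁿ/n! + a^3/(3!(1-ρ)) ]⁻¹
Σ = a^0/0! + a^1/1! + a^2/2! = 1.00000 + 1.89655 + 1.79845 = 4.6950
a^3/(3!(1-ρ)) = 6.82172/(6 × 0.367816) = 3.0911
P₀ = 1/(4.6950 + 3.0911) = 0.1284
Lq = P₀·a^3·ρ / (3!(1-ρ)²) = 0.12843 × 6.8217 × 0.63218 / (6 × 0.13529) = 0.6823
Wq = Lq/λ = 0.6823/11.0 = 0.06203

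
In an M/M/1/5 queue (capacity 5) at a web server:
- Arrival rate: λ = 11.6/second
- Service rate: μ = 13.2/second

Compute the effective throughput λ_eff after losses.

ρ = λ/μ = 11.6/13.2 = 0.8788
P₀ = (1-ρ)/(1-ρ^(K+1)) = (1-0.8788)/(1-0.8788^6) = 0.1212/0.5394 = 0.2247
P_K = P₀×ρ^K = 0.2247 × 0.8788^5 = 0.2247 × 0.5241 = 0.1178
λ_eff = λ(1-P_K) = 11.6 × (1 - 0.11777) = 11.6 × 0.88223 = 10.2339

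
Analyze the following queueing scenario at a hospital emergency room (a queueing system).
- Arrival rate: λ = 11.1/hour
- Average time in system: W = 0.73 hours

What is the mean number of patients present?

Little's Law: L = λW
L = 11.1 × 0.73 = 8.1030 patients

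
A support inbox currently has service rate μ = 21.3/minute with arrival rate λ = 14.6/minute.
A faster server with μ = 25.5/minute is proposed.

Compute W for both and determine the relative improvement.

System 1: ρ₁ = 14.6/21.3 = 0.6854, W₁ = 1/(21.3-14.6) = 0.14925
System 2: ρ₂ = 14.6/25.5 = 0.5725, W₂ = 1/(25.5-14.6) = 0.091743
Improvement: (W₁-W₂)/W₁ = (0.14925-0.091743)/0.14925 = 38.53%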